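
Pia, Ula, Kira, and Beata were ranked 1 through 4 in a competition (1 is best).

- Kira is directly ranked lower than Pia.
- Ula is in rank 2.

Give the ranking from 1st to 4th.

From clue 1: Pia is in {1,2,3}.
From clues 1–2: Beata → rank 1, Ula → rank 2, Pia → rank 3, Kira → rank 4.

Beata, Ula, Pia, Kira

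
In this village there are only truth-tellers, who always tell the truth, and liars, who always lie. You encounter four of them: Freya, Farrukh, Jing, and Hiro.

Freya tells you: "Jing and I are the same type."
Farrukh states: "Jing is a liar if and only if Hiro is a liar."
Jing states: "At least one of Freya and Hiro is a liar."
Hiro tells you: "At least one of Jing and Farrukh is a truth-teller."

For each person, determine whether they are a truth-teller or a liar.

Consider Freya. Suppose Freya is a truth-teller.
Then no assignment of the remaining roles makes every statement match its speaker's type — contradiction.
So Freya is a liar.
With that fixed, Jing's statement is true, so Jing is a truth-teller.
With that fixed, Hiro's statement is true, so Hiro is a truth-teller.
With that fixed, Farrukh's statement is true, so Farrukh is a truth-teller.

Freya: liar, Farrukh: truth-teller, Jing: truth-teller, Hiro: truth-teller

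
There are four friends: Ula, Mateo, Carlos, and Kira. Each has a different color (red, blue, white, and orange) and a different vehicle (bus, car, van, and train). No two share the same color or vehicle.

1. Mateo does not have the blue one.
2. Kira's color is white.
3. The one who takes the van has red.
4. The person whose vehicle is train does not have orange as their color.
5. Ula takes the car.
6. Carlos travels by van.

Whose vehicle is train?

Kira

With clues 1–4, Mateo is impossible for the one with vehicle train.
With clues 1–5, Ula is impossible for the one with vehicle train.
With clues 1–6, Carlos is impossible for the one with vehicle train.
That leaves Kira.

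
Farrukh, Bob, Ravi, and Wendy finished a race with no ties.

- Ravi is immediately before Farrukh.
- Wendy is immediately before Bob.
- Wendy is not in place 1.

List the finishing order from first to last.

Ravi, Farrukh, Wendy, Bob

From clue 1: Farrukh is in {2,3,4}.
From clues 1–2: Farrukh is in {2,4}.
From clues 1–3: Ravi → place 1, Farrukh → place 2, Wendy → place 3, Bob → place 4.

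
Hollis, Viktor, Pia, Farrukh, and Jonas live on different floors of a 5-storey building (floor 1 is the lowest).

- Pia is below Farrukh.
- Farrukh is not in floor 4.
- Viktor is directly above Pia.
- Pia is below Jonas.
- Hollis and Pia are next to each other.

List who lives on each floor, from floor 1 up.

From clue 1: Pia is in {1,2,3,4}.
From clues 1–2: Farrukh is in {2,3,5}.
From clues 1–3: Farrukh is in {3,5}.
From clues 1–4: Viktor is in {2,3}.
From clues 1–5: Hollis → floor 1, Pia → floor 2, Viktor → floor 3, Jonas → floor 4, Farrukh → floor 5.

Hollis, Pia, Viktor, Jonas, Farrukh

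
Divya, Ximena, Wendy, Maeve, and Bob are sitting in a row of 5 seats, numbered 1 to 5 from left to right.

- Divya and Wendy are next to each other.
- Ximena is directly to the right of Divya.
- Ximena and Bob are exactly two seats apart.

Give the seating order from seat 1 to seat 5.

Wendy, Divya, Ximena, Maeve, Bob

From clues 1–2: Divya is in {2,3,4}.
From clues 1–3: Wendy → seat 1, Divya → seat 2, Ximena → seat 3, Maeve → seat 4, Bob → seat 5.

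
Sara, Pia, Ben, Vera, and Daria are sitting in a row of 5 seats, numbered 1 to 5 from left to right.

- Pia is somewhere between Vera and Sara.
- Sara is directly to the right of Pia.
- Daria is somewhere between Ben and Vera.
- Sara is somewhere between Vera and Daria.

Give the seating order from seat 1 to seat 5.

Vera, Pia, Sara, Daria, Ben

From clue 1: Pia is in {2,3,4}.
From clues 1–2: Sara is in {3,4,5}.
From clues 1–3: Vera is in {1,3}.
From clues 1–4: Vera → seat 1, Pia → seat 2, Sara → seat 3, Daria → seat 4, Ben → seat 5.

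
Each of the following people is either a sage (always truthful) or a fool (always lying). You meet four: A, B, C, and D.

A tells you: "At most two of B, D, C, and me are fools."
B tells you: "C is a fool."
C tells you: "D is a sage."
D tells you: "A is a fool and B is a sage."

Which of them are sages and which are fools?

A: sage, B: sage, C: fool, D: fool

Consider A. Suppose A is a fool.
Then no assignment of the remaining roles makes every statement match its speaker's type — contradiction.
So A is a sage.
With that fixed, D's statement is false, so D is a fool.
With that fixed, C's statement is false, so C is a fool.
With that fixed, B's statement is true, so B is a sage.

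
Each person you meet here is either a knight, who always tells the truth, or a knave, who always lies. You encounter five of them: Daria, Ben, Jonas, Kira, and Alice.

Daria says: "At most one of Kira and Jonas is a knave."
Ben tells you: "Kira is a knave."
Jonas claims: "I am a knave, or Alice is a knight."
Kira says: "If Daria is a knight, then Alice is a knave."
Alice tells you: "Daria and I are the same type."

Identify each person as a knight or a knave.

Daria: knight, Ben: knight, Jonas: knight, Kira: knave, Alice: knight

Consider Daria. Suppose Daria is a knave.
Then whichever role Alice has, Alice's statement has the wrong truth value — contradiction.
So Daria is a knight.
Consider Ben. Suppose Ben is a knave.
Then no assignment of the remaining roles makes every statement match its speaker's type — contradiction.
So Ben is a knight.
Consider Jonas. Suppose Jonas is a knave.
Then Jonas's own statement would have to be false, but it can't be — contradiction.
So Jonas is a knight.
Consider Kira. Suppose Kira is a knight.
Then Ben's statement comes out false, contradicting Ben being a knight.
So Kira is a knave.
Consider Alice. Suppose Alice is a knave.
Then Jonas's statement comes out false, contradicting Jonas being a knight.
So Alice is a knight.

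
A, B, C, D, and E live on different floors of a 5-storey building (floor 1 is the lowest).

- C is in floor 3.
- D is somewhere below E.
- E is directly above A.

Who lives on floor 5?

E

With clue 1, C is ruled out for floor 5.
With clues 1–2, D is ruled out for floor 5.
With clues 1–3, A and B are ruled out for floor 5.
So floor 5 is E.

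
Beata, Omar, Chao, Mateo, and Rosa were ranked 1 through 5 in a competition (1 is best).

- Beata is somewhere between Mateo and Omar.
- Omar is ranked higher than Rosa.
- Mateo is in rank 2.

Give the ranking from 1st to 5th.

Chao, Mateo, Beata, Omar, Rosa

From clue 1: Beata is in {2,3,4}.
From clues 1–3: Chao → rank 1, Mateo → rank 2, Beata → rank 3, Omar → rank 4, Rosa → rank 5.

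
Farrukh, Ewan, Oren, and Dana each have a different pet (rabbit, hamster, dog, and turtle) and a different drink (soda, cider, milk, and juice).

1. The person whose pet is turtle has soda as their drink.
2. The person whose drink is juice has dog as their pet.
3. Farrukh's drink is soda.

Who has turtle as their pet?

With clues 1–3, Dana, Ewan, and Oren are impossible for the one with pet turtle.
That leaves Farrukh.

Farrukh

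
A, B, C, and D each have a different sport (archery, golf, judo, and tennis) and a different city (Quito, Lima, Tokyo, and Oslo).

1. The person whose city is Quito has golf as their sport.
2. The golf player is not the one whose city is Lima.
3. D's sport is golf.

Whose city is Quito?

D

With clues 1–3, A, B, and C are impossible for the one with city Quito.
That leaves D.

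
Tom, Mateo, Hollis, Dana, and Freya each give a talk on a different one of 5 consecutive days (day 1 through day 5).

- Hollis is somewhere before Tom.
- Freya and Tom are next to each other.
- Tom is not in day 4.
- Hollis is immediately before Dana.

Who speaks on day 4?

With clues 1–2, Hollis is ruled out for day 4.
With clues 1–3, Tom is ruled out for day 4.
With clues 1–4, Dana and Mateo are ruled out for day 4.
So day 4 is Freya.

Freya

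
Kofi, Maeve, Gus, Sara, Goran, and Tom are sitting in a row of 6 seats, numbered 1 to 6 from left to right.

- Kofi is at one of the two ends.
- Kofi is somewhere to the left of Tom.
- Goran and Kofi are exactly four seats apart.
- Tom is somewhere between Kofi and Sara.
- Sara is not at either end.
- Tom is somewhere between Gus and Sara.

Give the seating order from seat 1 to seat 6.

From clue 1: Kofi is in {1,6}.
From clues 1–2: Kofi → seat 1.
From clues 1–3: Goran → seat 5.
From clues 1–4: Sara is in {3,4,6}.
From clues 1–5: Sara is in {3,4}.
From clues 1–6: Gus → seat 2, Tom → seat 3, Sara → seat 4, Maeve → seat 6.

Kofi, Gus, Tom, Sara, Goran, Maeve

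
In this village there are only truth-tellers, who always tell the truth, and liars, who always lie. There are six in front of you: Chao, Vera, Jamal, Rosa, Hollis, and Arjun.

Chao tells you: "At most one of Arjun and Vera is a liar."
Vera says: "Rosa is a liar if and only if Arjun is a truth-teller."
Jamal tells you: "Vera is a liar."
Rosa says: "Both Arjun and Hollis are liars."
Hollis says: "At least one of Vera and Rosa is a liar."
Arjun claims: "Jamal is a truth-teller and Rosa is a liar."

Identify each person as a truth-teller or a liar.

Chao: truth-teller, Vera: truth-teller, Jamal: liar, Rosa: truth-teller, Hollis: liar, Arjun: liar

Consider Chao. Suppose Chao is a liar.
Then no assignment of the remaining roles makes every statement match its speaker's type — contradiction.
So Chao is a truth-teller.
Consider Vera. Suppose Vera is a liar.
Then no assignment of the remaining roles makes every statement match its speaker's type — contradiction.
So Vera is a truth-teller.
With that fixed, Jamal's statement is false, so Jamal is a liar.
With that fixed, Arjun's statement is false, so Arjun is a liar.
Consider Rosa. Suppose Rosa is a liar.
Then Vera's statement comes out false, contradicting Vera being a truth-teller.
So Rosa is a truth-teller.
With that fixed, Hollis's statement is false, so Hollis is a liar.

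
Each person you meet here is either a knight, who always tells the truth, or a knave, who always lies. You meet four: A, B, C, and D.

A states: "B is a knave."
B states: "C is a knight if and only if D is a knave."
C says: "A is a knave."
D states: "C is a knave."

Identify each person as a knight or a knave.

A: knave, B: knight, C: knight, D: knave

Consider A. Suppose A is a knight.
Then no assignment of the remaining roles makes every statement match its speaker's type — contradiction.
So A is a knave.
With that fixed, C's statement is true, so C is a knight.
With that fixed, D's statement is false, so D is a knave.
With that fixed, B's statement is true, so B is a knight.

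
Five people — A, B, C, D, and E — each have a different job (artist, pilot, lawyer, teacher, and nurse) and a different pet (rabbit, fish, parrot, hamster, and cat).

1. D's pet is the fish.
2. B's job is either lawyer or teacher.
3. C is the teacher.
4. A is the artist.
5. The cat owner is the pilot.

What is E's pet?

Clue 1 rules out fish for E's pet.
With clues 1–5, hamster, parrot, and rabbit are impossible for E's pet.
That leaves cat.

cat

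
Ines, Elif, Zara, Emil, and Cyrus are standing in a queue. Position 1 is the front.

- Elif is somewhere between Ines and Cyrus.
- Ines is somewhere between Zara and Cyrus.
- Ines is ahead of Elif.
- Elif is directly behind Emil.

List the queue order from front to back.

Zara, Ines, Emil, Elif, Cyrus

From clue 1: Elif is in {2,3,4}.
From clues 1–2: Ines is in {2,3,4}.
From clues 1–3: Ines is in {2,3}.
From clues 1–4: Zara → position 1, Ines → position 2, Emil → position 3, Elif → position 4, Cyrus → position 5.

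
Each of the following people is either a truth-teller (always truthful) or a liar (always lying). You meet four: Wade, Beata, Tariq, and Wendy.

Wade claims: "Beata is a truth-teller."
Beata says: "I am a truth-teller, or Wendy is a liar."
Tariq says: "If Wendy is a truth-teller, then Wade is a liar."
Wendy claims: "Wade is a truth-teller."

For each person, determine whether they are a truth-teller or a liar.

Wade: truth-teller, Beata: truth-teller, Tariq: liar, Wendy: truth-teller

Consider Wade. Suppose Wade is a liar.
Then no assignment of the remaining roles makes every statement match its speaker's type — contradiction.
So Wade is a truth-teller.
With that fixed, Wendy's statement is true, so Wendy is a truth-teller.
With that fixed, Tariq's statement is false, so Tariq is a liar.
Consider Beata. Suppose Beata is a liar.
Then Wade's statement comes out false, contradicting Wade being a truth-teller.
So Beata is a truth-teller.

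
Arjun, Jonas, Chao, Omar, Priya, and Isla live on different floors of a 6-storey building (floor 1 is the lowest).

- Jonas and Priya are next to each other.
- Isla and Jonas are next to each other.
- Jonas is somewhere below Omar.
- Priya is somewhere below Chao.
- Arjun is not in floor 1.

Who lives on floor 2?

Jonas

With clues 1–3, Omar is ruled out for floor 2.
With clues 1–4, Arjun and Chao are ruled out for floor 2.
With clues 1–5, Isla and Priya are ruled out for floor 2.
So floor 2 is Jonas.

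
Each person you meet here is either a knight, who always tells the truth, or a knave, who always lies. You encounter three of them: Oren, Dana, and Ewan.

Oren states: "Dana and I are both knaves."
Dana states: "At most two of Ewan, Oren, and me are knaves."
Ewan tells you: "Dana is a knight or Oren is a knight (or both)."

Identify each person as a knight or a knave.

Oren: knave, Dana: knight, Ewan: knight

Consider Oren. Suppose Oren is a knight.
Then Oren's own statement would have to be true, but it can't be — contradiction.
So Oren is a knave.
Consider Dana. Suppose Dana is a knave.
Then Oren's statement comes out true, contradicting Oren being a knave.
So Dana is a knight.
With that fixed, Ewan's statement is true, so Ewan is a knight.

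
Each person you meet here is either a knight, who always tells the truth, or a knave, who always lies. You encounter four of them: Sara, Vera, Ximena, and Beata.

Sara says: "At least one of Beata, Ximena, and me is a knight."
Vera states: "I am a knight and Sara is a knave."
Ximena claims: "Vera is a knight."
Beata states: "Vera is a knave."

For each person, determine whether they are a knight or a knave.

Sara: knight, Vera: knave, Ximena: knave, Beata: knight

Consider Sara. Suppose Sara is a knave.
Then no assignment of the remaining roles makes every statement match its speaker's type — contradiction.
So Sara is a knight.
With that fixed, Vera's statement is false, so Vera is a knave.
With that fixed, Ximena's statement is false, so Ximena is a knave.
With that fixed, Beata's statement is true, so Beata is a knight.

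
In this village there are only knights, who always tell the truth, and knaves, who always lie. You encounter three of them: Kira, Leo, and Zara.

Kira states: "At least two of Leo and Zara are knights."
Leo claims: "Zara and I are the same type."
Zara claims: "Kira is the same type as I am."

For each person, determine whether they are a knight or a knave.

Consider Kira. Suppose Kira is a knave.
Then whichever role Zara has, Zara's statement has the wrong truth value — contradiction.
So Kira is a knight.
Consider Leo. Suppose Leo is a knave.
Then Kira's statement comes out false, contradicting Kira being a knight.
So Leo is a knight.
Consider Zara. Suppose Zara is a knave.
Then Kira's statement comes out false, contradicting Kira being a knight.
So Zara is a knight.

Kira: knight, Leo: knight, Zara: knight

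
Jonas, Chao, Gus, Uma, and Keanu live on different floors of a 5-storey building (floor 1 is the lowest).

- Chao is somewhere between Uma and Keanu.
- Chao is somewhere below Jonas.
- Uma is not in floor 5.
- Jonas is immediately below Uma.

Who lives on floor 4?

With clues 1–2, Chao is ruled out for floor 4.
With clues 1–4, Gus, Jonas, and Keanu are ruled out for floor 4.
So floor 4 is Uma.

Uma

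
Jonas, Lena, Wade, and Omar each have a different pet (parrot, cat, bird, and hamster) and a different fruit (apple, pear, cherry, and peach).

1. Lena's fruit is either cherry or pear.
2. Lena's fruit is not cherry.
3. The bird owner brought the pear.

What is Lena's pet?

bird

With clues 1–3, cat, hamster, and parrot are impossible for Lena's pet.
That leaves bird.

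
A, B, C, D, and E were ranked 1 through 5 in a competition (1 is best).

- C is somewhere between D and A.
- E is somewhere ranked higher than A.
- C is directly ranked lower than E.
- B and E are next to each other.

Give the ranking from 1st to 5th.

From clue 1: C is in {2,3,4}.
From clues 1–3: A is in {4,5}.
From clues 1–4: D → rank 1, B → rank 2, E → rank 3, C → rank 4, A → rank 5.

D, B, E, C, A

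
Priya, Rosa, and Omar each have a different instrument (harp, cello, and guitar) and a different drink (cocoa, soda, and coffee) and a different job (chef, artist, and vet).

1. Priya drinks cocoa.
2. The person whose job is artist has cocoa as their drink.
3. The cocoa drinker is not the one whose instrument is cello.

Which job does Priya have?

With clues 1–2, chef and vet are impossible for Priya's job.
That leaves artist.

artist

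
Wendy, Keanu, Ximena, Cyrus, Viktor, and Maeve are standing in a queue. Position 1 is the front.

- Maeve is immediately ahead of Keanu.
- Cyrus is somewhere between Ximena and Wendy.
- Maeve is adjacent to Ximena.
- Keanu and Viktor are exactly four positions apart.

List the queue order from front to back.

From clue 1: Keanu is in {2,3,4,5,6}.
From clues 1–2: Cyrus is in {2,3,4,5}.
From clues 1–3: Wendy is in {1,2,5,6}.
From clues 1–4: Wendy → position 1, Viktor → position 2, Cyrus → position 3, Ximena → position 4, Maeve → position 5, Keanu → position 6.

Wendy, Viktor, Cyrus, Ximena, Maeve, Keanu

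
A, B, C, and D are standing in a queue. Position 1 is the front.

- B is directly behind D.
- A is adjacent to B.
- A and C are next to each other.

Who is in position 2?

With clues 1–2, A and C are ruled out for position 2.
With clues 1–3, D is ruled out for position 2.
So position 2 is B.

B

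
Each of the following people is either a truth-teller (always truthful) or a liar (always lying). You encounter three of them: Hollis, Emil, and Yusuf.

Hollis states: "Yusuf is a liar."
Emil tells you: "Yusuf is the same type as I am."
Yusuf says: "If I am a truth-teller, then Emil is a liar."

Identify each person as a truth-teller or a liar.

Consider Hollis. Suppose Hollis is a truth-teller.
Then no assignment of the remaining roles makes every statement match its speaker's type — contradiction.
So Hollis is a liar.
Consider Emil. Suppose Emil is a truth-teller.
Then whichever role Yusuf has, Yusuf's statement has the wrong truth value — contradiction.
So Emil is a liar.
With that fixed, Yusuf's statement is true, so Yusuf is a truth-teller.

Hollis: liar, Emil: liar, Yusuf: truth-teller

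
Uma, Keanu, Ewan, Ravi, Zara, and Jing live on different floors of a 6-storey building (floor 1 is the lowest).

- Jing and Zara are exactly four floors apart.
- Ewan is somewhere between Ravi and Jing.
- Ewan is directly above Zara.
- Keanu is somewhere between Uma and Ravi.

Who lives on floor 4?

Keanu

With clue 1, Jing and Zara are ruled out for floor 4.
With clues 1–3, Ewan and Ravi are ruled out for floor 4.
With clues 1–4, Uma is ruled out for floor 4.
So floor 4 is Keanu.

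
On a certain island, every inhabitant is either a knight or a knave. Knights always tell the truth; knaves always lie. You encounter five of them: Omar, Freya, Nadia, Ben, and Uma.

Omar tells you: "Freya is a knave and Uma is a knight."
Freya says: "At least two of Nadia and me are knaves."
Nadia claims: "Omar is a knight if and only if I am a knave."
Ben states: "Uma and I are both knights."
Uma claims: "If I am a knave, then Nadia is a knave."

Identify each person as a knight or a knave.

Omar: knave, Freya: knave, Nadia: knight, Ben: knave, Uma: knave

Consider Omar. Suppose Omar is a knight.
Then whichever role Nadia has, Nadia's statement has the wrong truth value — contradiction.
So Omar is a knave.
Consider Freya. Suppose Freya is a knight.
Then Freya's own statement would have to be true, but it can't be — contradiction.
So Freya is a knave.
Consider Nadia. Suppose Nadia is a knave.
Then Freya's statement comes out true, contradicting Freya being a knave.
So Nadia is a knight.
Consider Ben. Suppose Ben is a knight.
Then no assignment of the remaining roles makes every statement match its speaker's type — contradiction.
So Ben is a knave.
Consider Uma. Suppose Uma is a knight.
Then Omar's statement comes out true, contradicting Omar being a knave.
So Uma is a knave.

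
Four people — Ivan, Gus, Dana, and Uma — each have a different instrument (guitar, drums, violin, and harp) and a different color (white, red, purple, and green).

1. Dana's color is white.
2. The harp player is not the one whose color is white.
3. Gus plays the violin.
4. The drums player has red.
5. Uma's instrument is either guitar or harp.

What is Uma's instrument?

With clues 1–3, violin is impossible for Uma's instrument.
With clues 1–4, guitar is impossible for Uma's instrument.
With clues 1–5, drums is impossible for Uma's instrument.
That leaves harp.

harp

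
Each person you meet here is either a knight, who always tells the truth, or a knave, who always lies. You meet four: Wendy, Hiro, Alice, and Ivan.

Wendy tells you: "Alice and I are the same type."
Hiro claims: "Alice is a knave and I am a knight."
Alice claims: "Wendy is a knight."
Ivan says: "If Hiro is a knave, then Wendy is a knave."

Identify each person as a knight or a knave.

Consider Wendy. Suppose Wendy is a knave.
Then no assignment of the remaining roles makes every statement match its speaker's type — contradiction.
So Wendy is a knight.
With that fixed, Alice's statement is true, so Alice is a knight.
With that fixed, Hiro's statement is false, so Hiro is a knave.
With that fixed, Ivan's statement is false, so Ivan is a knave.

Wendy: knight, Hiro: knave, Alice: knight, Ivan: knave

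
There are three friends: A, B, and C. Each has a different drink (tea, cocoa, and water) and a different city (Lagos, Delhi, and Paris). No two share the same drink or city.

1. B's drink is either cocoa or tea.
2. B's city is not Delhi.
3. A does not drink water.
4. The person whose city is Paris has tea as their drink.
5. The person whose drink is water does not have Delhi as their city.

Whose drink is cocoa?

A

With clues 1–3, C is impossible for the one with drink cocoa.
With clues 1–5, B is impossible for the one with drink cocoa.
That leaves A.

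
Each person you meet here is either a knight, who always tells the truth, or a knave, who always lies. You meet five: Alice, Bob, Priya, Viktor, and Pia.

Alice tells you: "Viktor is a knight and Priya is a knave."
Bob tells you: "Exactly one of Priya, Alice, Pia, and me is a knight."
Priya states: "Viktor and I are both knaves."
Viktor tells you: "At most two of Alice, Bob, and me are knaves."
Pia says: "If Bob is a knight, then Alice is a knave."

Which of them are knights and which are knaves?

Consider Alice. Suppose Alice is a knave.
Then no assignment of the remaining roles makes every statement match its speaker's type — contradiction.
So Alice is a knight.
With that fixed, Viktor's statement is true, so Viktor is a knight.
With that fixed, Priya's statement is false, so Priya is a knave.
Consider Bob. Suppose Bob is a knight.
Then Bob's own statement would have to be true, but it can't be — contradiction.
So Bob is a knave.
With that fixed, Pia's statement is true, so Pia is a knight.

Alice: knight, Bob: knave, Priya: knave, Viktor: knight, Pia: knight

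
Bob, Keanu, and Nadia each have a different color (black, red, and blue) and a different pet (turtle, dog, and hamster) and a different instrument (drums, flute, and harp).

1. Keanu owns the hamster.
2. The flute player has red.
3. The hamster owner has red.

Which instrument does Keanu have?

With clues 1–3, drums and harp are impossible for Keanu's instrument.
That leaves flute.

flute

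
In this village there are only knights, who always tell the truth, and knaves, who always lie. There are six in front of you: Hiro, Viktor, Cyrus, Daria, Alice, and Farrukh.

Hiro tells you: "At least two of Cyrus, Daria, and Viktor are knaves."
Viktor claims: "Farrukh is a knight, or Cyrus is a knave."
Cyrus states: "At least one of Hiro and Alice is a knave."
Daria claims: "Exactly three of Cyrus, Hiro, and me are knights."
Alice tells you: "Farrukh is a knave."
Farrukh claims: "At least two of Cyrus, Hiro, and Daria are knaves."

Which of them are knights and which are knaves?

Hiro: knave, Viktor: knight, Cyrus: knight, Daria: knave, Alice: knave, Farrukh: knight

Consider Hiro. Suppose Hiro is a knight.
Then no assignment of the remaining roles makes every statement match its speaker's type — contradiction.
So Hiro is a knave.
With that fixed, Cyrus's statement is true, so Cyrus is a knight.
With that fixed, Daria's statement is false, so Daria is a knave.
With that fixed, Farrukh's statement is true, so Farrukh is a knight.
With that fixed, Viktor's statement is true, so Viktor is a knight.
With that fixed, Alice's statement is false, so Alice is a knave.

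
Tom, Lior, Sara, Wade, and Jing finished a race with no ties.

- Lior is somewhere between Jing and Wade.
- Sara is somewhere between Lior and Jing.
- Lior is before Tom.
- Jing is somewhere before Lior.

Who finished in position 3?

Lior

With clues 1–2, Jing and Wade are ruled out for place 3.
With clues 1–4, Sara and Tom are ruled out for place 3.
So place 3 is Lior.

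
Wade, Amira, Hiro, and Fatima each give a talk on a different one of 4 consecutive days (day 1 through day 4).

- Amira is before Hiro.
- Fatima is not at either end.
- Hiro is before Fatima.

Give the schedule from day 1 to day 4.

From clue 1: Amira is in {1,2,3}.
From clues 1–2: Fatima is in {2,3}.
From clues 1–3: Amira → day 1, Hiro → day 2, Fatima → day 3, Wade → day 4.

Amira, Hiro, Fatima, Wade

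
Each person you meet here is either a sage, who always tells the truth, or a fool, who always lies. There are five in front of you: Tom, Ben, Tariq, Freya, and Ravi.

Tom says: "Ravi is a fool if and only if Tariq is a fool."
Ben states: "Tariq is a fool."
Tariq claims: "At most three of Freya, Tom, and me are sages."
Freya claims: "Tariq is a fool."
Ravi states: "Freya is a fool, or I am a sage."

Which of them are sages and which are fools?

Tom: sage, Ben: fool, Tariq: sage, Freya: fool, Ravi: sage

Regardless of anyone's role, Tariq's statement is true, so Tariq is a sage.
With that fixed, Freya's statement is false, so Freya is a fool.
With that fixed, Ravi's statement is true, so Ravi is a sage.
With that fixed, Tom's statement is true, so Tom is a sage.
With that fixed, Ben's statement is false, so Ben is a fool.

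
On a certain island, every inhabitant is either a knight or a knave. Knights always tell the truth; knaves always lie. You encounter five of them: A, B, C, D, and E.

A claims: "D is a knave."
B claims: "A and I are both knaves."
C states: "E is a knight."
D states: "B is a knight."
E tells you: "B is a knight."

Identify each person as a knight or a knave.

Consider A. Suppose A is a knave.
Then whichever role B has, B's statement has the wrong truth value — contradiction.
So A is a knight.
With that fixed, B's statement is false, so B is a knave.
With that fixed, D's statement is false, so D is a knave.
With that fixed, E's statement is false, so E is a knave.
With that fixed, C's statement is false, so C is a knave.

A: knight, B: knave, C: knave, D: knave, E: knave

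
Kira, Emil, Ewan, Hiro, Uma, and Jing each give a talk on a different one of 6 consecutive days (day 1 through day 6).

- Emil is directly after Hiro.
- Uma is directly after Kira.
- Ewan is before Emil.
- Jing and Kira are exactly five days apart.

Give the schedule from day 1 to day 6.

Kira, Uma, Ewan, Hiro, Emil, Jing

From clue 1: Emil is in {2,3,4,5,6}.
From clues 1–2: Kira is in {1,2,3,4,5}.
From clues 1–3: Emil is in {3,4,5,6}.
From clues 1–4: Kira → day 1, Uma → day 2, Ewan → day 3, Hiro → day 4, Emil → day 5, Jing → day 6.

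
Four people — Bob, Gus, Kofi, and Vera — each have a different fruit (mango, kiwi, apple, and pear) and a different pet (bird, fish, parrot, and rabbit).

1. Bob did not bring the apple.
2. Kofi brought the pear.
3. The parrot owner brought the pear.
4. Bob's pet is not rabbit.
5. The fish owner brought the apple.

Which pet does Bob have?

bird

With clues 1–3, parrot is impossible for Bob's pet.
With clues 1–4, rabbit is impossible for Bob's pet.
With clues 1–5, fish is impossible for Bob's pet.
That leaves bird.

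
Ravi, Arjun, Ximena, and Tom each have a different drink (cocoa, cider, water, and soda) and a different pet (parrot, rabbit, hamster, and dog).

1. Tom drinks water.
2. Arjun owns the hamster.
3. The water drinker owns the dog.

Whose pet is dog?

With clues 1–2, Arjun is impossible for the one with pet dog.
With clues 1–3, Ravi and Ximena are impossible for the one with pet dog.
That leaves Tom.

Tom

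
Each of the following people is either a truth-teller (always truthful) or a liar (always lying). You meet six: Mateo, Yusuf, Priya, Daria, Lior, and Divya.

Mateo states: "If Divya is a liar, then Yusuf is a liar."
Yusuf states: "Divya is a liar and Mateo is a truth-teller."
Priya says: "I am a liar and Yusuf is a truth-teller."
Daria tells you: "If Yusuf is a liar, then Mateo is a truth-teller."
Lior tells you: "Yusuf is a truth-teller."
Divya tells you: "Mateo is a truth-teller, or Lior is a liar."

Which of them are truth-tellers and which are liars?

Consider Mateo. Suppose Mateo is a liar.
Then no assignment of the remaining roles makes every statement match its speaker's type — contradiction.
So Mateo is a truth-teller.
With that fixed, Daria's statement is true, so Daria is a truth-teller.
With that fixed, Divya's statement is true, so Divya is a truth-teller.
With that fixed, Yusuf's statement is false, so Yusuf is a liar.
With that fixed, Priya's statement is false, so Priya is a liar.
With that fixed, Lior's statement is false, so Lior is a liar.

Mateo: truth-teller, Yusuf: liar, Priya: liar, Daria: truth-teller, Lior: liar, Divya: truth-teller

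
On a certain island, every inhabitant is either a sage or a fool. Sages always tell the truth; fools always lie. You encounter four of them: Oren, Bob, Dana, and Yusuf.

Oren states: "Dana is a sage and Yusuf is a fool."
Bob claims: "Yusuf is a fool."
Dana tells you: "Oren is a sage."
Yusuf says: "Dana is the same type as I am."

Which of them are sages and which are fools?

Consider Oren. Suppose Oren is a fool.
Then no assignment of the remaining roles makes every statement match its speaker's type — contradiction.
So Oren is a sage.
With that fixed, Dana's statement is true, so Dana is a sage.
Consider Bob. Suppose Bob is a fool.
Then no assignment of the remaining roles makes every statement match its speaker's type — contradiction.
So Bob is a sage.
Consider Yusuf. Suppose Yusuf is a sage.
Then Oren's statement comes out false, contradicting Oren being a sage.
So Yusuf is a fool.

Oren: sage, Bob: sage, Dana: sage, Yusuf: fool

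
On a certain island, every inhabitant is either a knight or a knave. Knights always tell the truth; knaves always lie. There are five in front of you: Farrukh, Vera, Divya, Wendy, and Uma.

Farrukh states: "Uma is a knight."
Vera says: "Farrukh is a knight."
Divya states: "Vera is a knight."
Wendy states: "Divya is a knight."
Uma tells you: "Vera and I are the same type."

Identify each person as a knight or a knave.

Farrukh: knight, Vera: knight, Divya: knight, Wendy: knight, Uma: knight

Consider Farrukh. Suppose Farrukh is a knave.
Then no assignment of the remaining roles makes every statement match its speaker's type — contradiction.
So Farrukh is a knight.
With that fixed, Vera's statement is true, so Vera is a knight.
With that fixed, Divya's statement is true, so Divya is a knight.
With that fixed, Wendy's statement is true, so Wendy is a knight.
Consider Uma. Suppose Uma is a knave.
Then Farrukh's statement comes out false, contradicting Farrukh being a knight.
So Uma is a knight.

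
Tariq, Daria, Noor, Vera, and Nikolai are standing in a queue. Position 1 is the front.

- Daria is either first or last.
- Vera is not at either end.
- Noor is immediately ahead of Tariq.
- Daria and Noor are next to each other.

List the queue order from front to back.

From clue 1: Daria is in {1,5}.
From clues 1–4: Daria → position 1, Noor → position 2, Tariq → position 3, Vera → position 4, Nikolai → position 5.

Daria, Noor, Tariq, Vera, Nikolai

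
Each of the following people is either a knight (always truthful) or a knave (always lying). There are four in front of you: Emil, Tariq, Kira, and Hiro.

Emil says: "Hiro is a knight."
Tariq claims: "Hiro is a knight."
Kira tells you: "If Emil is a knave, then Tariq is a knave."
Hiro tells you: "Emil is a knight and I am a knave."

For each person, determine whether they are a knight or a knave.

Emil: knave, Tariq: knave, Kira: knight, Hiro: knave

Consider Emil. Suppose Emil is a knight.
Then whichever role Hiro has, Hiro's statement has the wrong truth value — contradiction.
So Emil is a knave.
With that fixed, Hiro's statement is false, so Hiro is a knave.
With that fixed, Tariq's statement is false, so Tariq is a knave.
With that fixed, Kira's statement is true, so Kira is a knight.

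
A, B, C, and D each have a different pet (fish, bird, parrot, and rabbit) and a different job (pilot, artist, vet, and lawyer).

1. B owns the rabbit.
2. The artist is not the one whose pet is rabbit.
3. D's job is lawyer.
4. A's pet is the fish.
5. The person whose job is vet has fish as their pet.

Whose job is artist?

C

With clues 1–2, B is impossible for the one with job artist.
With clues 1–3, D is impossible for the one with job artist.
With clues 1–5, A is impossible for the one with job artist.
That leaves C.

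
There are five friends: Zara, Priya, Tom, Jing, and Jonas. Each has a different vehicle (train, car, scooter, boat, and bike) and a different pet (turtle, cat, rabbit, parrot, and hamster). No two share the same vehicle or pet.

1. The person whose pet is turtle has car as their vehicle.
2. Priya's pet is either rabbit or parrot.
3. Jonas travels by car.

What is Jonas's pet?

turtle

With clues 1–3, cat, hamster, parrot, and rabbit are impossible for Jonas's pet.
That leaves turtle.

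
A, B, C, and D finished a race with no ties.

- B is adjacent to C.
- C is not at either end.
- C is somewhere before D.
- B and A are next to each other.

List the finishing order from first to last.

A, B, C, D

From clues 1–2: C is in {2,3}.
From clues 1–4: A → place 1, B → place 2, C → place 3, D → place 4.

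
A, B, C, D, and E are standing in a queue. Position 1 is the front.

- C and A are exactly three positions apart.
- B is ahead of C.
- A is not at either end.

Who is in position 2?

A

With clues 1–3, B, C, D, and E are ruled out for position 2.
So position 2 is A.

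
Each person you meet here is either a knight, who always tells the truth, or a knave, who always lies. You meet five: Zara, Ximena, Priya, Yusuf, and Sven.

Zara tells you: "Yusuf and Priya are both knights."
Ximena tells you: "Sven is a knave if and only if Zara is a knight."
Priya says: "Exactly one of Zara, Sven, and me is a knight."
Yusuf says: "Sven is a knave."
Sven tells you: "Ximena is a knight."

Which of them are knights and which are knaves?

Zara: knave, Ximena: knave, Priya: knave, Yusuf: knight, Sven: knave

Consider Zara. Suppose Zara is a knight.
Then no assignment of the remaining roles makes every statement match its speaker's type — contradiction.
So Zara is a knave.
Consider Ximena. Suppose Ximena is a knight.
Then no assignment of the remaining roles makes every statement match its speaker's type — contradiction.
So Ximena is a knave.
With that fixed, Sven's statement is false, so Sven is a knave.
With that fixed, Yusuf's statement is true, so Yusuf is a knight.
Consider Priya. Suppose Priya is a knight.
Then Zara's statement comes out true, contradicting Zara being a knave.
So Priya is a knave.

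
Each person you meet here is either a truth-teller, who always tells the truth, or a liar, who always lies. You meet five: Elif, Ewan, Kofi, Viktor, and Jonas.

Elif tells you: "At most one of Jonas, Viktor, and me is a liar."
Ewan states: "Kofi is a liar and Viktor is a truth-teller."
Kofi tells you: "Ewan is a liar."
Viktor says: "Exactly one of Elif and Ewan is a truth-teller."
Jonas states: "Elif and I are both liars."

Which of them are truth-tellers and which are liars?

Elif: truth-teller, Ewan: liar, Kofi: truth-teller, Viktor: truth-teller, Jonas: liar

Consider Elif. Suppose Elif is a liar.
Then whichever role Jonas has, Jonas's statement has the wrong truth value — contradiction.
So Elif is a truth-teller.
With that fixed, Jonas's statement is false, so Jonas is a liar.
Consider Ewan. Suppose Ewan is a truth-teller.
Then no assignment of the remaining roles makes every statement match its speaker's type — contradiction.
So Ewan is a liar.
With that fixed, Kofi's statement is true, so Kofi is a truth-teller.
With that fixed, Viktor's statement is true, so Viktor is a truth-teller.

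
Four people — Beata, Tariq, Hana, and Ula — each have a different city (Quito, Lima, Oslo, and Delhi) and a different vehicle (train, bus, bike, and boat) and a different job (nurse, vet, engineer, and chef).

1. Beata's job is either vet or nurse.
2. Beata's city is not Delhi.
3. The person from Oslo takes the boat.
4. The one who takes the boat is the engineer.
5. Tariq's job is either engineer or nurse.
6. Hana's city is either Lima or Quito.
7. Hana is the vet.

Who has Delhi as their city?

Ula

With clues 1–2, Beata is impossible for the one with city Delhi.
With clues 1–6, Hana is impossible for the one with city Delhi.
With clues 1–7, Tariq is impossible for the one with city Delhi.
That leaves Ula.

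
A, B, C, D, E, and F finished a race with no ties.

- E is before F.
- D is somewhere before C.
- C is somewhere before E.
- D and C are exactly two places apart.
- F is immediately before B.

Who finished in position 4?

E

With clues 1–3, D is ruled out for place 4.
With clues 1–4, F is ruled out for place 4.
With clues 1–5, A, B, and C are ruled out for place 4.
So place 4 is E.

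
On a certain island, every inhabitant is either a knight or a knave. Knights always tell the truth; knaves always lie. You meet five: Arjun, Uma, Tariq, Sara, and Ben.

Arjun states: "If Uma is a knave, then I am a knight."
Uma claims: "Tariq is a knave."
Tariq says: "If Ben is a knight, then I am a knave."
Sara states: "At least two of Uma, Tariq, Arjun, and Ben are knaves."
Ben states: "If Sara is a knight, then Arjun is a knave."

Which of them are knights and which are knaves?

Arjun: knight, Uma: knave, Tariq: knight, Sara: knight, Ben: knave

Consider Arjun. Suppose Arjun is a knave.
Then no assignment of the remaining roles makes every statement match its speaker's type — contradiction.
So Arjun is a knight.
Consider Uma. Suppose Uma is a knight.
Then no assignment of the remaining roles makes every statement match its speaker's type — contradiction.
So Uma is a knave.
Consider Tariq. Suppose Tariq is a knave.
Then Uma's statement comes out true, contradicting Uma being a knave.
So Tariq is a knight.
Consider Sara. Suppose Sara is a knave.
Then no assignment of the remaining roles makes every statement match its speaker's type — contradiction.
So Sara is a knight.
With that fixed, Ben's statement is false, so Ben is a knave.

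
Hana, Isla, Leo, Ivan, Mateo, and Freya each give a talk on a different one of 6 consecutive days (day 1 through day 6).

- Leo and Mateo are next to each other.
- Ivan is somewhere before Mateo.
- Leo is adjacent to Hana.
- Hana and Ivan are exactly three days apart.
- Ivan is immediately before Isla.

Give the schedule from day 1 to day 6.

Ivan, Isla, Freya, Hana, Leo, Mateo

From clues 1–2: Ivan is in {1,2,3,4}.
From clues 1–3: Leo is in {3,4,5}.
From clues 1–4: Hana is in {4,5,6}.
From clues 1–5: Ivan → day 1, Isla → day 2, Freya → day 3, Hana → day 4, Leo → day 5, Mateo → day 6.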